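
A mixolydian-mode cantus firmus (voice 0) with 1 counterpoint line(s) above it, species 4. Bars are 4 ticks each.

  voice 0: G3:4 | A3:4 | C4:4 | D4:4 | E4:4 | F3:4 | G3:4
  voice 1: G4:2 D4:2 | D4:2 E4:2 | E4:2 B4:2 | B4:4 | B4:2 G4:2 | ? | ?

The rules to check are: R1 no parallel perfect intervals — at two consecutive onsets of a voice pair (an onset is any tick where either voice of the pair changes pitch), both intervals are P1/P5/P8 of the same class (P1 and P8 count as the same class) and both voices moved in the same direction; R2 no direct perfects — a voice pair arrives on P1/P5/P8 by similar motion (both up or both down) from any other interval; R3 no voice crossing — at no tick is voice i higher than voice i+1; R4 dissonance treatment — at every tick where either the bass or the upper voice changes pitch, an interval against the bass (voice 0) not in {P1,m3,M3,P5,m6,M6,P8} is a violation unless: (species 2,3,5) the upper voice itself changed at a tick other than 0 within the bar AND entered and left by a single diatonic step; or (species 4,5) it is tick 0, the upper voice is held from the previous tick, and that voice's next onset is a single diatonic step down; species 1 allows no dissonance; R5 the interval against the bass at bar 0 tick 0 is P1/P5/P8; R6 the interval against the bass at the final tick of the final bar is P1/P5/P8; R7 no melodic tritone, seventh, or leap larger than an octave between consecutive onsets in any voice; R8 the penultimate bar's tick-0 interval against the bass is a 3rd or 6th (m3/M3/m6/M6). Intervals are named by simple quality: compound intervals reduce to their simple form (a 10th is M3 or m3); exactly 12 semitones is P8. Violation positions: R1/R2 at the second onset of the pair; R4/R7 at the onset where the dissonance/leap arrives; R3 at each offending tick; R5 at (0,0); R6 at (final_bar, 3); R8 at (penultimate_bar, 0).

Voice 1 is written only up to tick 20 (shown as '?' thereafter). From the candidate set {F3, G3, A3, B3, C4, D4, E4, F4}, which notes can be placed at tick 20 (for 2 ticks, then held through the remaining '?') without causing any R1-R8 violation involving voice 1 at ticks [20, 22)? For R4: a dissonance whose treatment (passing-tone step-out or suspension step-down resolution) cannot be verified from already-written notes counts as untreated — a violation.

{D4}

F3: violates R2,R7,R8
G3: violates R4,R8
A3: violates R7
B3: violates R4,R8
C4: violates R2,R8
D4: legal
E4: violates R4,R8
F4: violates R2,R8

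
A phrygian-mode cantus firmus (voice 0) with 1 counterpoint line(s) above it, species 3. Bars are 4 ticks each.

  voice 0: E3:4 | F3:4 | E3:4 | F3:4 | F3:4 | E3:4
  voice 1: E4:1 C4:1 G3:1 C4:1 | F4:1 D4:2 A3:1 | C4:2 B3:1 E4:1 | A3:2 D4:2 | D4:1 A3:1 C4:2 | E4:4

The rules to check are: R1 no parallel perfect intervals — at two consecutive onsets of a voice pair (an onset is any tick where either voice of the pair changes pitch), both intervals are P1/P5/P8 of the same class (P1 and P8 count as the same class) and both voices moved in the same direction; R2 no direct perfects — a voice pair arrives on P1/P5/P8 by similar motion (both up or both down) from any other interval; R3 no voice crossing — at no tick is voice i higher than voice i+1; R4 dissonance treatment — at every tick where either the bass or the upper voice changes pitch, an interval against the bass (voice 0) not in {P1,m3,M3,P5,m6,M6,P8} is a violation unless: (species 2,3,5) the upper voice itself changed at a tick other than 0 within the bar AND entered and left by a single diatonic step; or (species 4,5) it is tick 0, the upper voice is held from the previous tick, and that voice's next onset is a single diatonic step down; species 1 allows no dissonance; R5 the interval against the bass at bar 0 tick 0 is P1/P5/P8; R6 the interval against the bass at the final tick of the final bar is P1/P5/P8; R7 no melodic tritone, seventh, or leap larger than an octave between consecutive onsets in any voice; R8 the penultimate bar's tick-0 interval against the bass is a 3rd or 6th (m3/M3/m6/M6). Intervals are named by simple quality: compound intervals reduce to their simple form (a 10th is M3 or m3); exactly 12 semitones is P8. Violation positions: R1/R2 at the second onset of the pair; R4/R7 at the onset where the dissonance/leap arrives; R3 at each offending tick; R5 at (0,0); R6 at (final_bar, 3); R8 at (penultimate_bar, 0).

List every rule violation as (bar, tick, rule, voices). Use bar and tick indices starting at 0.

(1, 0, R2, (0, 1))

bar 0: v0=E3 v1=E4 downbeat P8
bar 1: v0=F3 v1=F4 downbeat P8
bar 2: v0=E3 v1=C4 downbeat m6
bar 3: v0=F3 v1=A3 downbeat M3
bar 4: v0=F3 v1=D4 downbeat M6
bar 5: v0=E3 v1=E4 downbeat P8
  -> R2 @ bar 1 tick 0 v(0, 1): E3/C4 m6 -> F3/F4 P8 similar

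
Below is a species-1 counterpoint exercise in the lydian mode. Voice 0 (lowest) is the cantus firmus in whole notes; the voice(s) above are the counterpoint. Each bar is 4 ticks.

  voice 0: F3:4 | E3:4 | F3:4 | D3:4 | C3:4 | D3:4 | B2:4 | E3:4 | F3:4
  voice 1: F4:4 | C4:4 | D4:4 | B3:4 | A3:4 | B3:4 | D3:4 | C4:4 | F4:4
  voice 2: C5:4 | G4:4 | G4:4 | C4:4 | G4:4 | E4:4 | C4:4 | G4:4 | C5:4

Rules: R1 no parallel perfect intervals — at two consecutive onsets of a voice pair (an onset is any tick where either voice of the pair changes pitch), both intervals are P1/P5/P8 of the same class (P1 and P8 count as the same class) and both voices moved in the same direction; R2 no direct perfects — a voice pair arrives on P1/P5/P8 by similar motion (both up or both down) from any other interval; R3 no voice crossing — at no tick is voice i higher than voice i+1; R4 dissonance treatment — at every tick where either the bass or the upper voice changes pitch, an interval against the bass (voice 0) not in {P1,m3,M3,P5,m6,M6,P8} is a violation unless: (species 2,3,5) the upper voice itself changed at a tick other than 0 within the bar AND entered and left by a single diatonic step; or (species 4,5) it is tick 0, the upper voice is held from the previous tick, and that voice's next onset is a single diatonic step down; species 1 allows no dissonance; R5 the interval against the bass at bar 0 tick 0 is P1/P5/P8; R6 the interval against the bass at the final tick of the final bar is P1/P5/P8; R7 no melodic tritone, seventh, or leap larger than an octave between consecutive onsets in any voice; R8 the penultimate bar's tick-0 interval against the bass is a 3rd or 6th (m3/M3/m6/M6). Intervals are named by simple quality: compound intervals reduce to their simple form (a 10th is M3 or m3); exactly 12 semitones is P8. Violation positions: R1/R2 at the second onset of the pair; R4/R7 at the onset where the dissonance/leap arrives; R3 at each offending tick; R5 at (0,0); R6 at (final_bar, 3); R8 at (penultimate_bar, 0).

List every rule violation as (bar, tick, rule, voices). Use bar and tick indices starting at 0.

bar 0: v0=F3 v1=F4 v2=C5 downbeat P5
bar 1: v0=E3 v1=C4 v2=G4 downbeat m3
bar 2: v0=F3 v1=D4 v2=G4 downbeat M2
bar 3: v0=D3 v1=B3 v2=C4 downbeat m7
bar 4: v0=C3 v1=A3 v2=G4 downbeat P5
bar 5: v0=D3 v1=B3 v2=E4 downbeat M2
bar 6: v0=B2 v1=D3 v2=C4 downbeat m2
bar 7: v0=E3 v1=C4 v2=G4 downbeat m3
bar 8: v0=F3 v1=F4 v2=C5 downbeat P5
  -> R1 @ bar 1 tick 0 v(1, 2): F4/C5 P5 -> C4/G4 P5 similar
  -> R4 @ bar 2 tick 0 v(0, 2): F3/G4 M2 untreated
  -> R4 @ bar 3 tick 0 v(0, 2): D3/C4 m7 untreated
  -> R4 @ bar 5 tick 0 v(0, 2): D3/E4 M2 untreated
  -> R4 @ bar 6 tick 0 v(0, 2): B2/C4 m2 untreated
  -> R2 @ bar 7 tick 0 v(1, 2): D3/C4 m7 -> C4/G4 P5 similar
  -> R7 @ bar 7 tick 0 v(1,): D3->C4 leap 10st
  -> R1 @ bar 8 tick 0 v(1, 2): C4/G4 P5 -> F4/C5 P5 similar
  -> R2 @ bar 8 tick 0 v(0, 1): E3/C4 m6 -> F3/F4 P8 similar
  -> R2 @ bar 8 tick 0 v(0, 2): E3/G4 m3 -> F3/C5 P5 similar

(1, 0, R1, (1, 2))
(2, 0, R4, (0, 2))
(3, 0, R4, (0, 2))
(5, 0, R4, (0, 2))
(6, 0, R4, (0, 2))
(7, 0, R2, (1, 2))
(7, 0, R7, (1,))
(8, 0, R1, (1, 2))
(8, 0, R2, (0, 1))
(8, 0, R2, (0, 2))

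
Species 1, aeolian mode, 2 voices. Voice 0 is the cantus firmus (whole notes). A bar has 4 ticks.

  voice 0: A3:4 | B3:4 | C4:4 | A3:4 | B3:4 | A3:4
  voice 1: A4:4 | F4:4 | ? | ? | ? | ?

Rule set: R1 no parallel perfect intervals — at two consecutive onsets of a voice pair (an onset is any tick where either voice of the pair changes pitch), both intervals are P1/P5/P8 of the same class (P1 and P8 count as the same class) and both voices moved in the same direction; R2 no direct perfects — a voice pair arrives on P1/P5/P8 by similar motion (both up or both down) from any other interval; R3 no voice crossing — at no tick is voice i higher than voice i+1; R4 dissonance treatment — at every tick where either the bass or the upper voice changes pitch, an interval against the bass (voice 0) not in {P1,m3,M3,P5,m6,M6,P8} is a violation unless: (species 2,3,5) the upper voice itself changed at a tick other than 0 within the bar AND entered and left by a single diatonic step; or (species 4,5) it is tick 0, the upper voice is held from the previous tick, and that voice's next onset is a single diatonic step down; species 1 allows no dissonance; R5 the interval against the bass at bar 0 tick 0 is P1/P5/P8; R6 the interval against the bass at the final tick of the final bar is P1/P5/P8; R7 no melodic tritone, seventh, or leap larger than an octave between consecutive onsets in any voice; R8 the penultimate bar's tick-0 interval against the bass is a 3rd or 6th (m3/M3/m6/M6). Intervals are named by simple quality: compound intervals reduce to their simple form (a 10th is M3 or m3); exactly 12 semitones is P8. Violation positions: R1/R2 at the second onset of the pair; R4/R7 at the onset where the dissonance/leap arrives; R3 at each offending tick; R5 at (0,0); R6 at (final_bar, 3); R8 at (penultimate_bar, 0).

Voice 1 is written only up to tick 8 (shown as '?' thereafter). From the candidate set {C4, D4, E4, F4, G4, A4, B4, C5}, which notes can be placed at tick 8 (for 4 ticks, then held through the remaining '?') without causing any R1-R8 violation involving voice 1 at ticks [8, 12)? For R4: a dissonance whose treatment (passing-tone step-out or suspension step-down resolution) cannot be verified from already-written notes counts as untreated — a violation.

C4: legal
D4: violates R4
E4: legal
F4: violates R4
G4: violates R2
A4: legal
B4: violates R4,R7
C5: violates R2

{A4, C4, E4}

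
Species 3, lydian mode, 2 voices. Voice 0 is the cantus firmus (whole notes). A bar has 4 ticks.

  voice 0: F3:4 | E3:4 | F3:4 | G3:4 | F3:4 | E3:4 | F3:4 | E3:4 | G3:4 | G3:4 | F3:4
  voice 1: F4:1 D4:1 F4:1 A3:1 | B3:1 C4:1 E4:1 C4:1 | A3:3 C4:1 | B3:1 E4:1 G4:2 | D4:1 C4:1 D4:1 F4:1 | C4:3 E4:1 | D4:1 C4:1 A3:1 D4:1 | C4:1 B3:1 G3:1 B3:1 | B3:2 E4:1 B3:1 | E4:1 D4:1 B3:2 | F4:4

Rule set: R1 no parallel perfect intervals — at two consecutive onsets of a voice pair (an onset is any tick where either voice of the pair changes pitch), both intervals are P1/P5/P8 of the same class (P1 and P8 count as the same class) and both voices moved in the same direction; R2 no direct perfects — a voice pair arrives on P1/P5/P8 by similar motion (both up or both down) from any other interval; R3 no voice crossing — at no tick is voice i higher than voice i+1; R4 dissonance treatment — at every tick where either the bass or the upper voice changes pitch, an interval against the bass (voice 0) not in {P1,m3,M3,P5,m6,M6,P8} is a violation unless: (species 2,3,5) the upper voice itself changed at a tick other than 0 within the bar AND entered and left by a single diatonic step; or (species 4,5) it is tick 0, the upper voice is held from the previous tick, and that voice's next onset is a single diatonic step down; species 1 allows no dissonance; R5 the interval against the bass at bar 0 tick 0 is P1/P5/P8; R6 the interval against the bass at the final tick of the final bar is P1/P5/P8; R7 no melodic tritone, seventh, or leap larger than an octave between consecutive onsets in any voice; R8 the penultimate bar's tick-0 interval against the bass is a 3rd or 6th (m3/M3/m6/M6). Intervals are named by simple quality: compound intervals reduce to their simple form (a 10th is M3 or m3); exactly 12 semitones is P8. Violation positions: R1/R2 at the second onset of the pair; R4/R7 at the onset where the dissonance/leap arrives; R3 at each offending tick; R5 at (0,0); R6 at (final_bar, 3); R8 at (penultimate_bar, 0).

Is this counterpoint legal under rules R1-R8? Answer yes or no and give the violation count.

bar 0: v0=F3 v1=F4 (P8)
bar 1: v0=E3 v1=B3 (P5)
bar 2: v0=F3 v1=A3 (M3)
bar 3: v0=G3 v1=B3 (M3)
bar 4: v0=F3 v1=D4 (M6)
bar 5: v0=E3 v1=C4 (m6)
bar 6: v0=F3 v1=D4 (M6)
bar 7: v0=E3 v1=C4 (m6)
bar 8: v0=G3 v1=B3 (M3)
bar 9: v0=G3 v1=E4 (M6)
bar 10: v0=F3 v1=F4 (P8)
  R7 @ bar10.0: B3->F4 leap 6st

No (1 violations)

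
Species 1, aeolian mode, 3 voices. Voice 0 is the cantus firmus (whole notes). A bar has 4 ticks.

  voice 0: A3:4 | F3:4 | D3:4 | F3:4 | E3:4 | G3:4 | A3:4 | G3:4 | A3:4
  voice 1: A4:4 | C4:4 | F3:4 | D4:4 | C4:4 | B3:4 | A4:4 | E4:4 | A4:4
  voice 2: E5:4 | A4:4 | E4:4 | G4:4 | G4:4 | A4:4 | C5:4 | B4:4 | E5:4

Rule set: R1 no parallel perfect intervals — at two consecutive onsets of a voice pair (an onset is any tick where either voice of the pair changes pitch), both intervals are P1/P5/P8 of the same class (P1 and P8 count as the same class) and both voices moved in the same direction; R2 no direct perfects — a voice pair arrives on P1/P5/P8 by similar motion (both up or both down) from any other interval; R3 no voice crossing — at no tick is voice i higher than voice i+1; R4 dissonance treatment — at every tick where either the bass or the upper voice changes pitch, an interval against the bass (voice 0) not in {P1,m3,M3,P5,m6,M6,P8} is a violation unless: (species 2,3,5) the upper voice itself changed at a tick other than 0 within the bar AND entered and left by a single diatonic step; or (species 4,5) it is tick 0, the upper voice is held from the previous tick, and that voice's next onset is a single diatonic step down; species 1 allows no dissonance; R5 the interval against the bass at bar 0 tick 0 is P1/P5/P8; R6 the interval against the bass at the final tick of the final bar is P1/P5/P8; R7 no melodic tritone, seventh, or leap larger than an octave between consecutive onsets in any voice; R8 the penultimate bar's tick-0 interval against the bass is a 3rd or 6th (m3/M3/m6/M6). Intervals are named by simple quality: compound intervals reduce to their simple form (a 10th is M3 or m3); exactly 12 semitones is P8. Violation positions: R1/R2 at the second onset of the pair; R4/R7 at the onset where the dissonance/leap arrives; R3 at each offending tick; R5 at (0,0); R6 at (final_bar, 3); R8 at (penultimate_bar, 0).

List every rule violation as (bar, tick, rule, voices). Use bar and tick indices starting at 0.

(1, 0, R2, (0, 1))
(2, 0, R4, (0, 2))
(3, 0, R4, (0, 2))
(5, 0, R4, (0, 2))
(6, 0, R2, (0, 1))
(6, 0, R7, (1,))
(7, 0, R2, (1, 2))
(8, 0, R1, (1, 2))
(8, 0, R2, (0, 1))
(8, 0, R2, (0, 2))

bar 0: v0=A3 v1=A4 v2=E5 downbeat P5
bar 1: v0=F3 v1=C4 v2=A4 downbeat M3
bar 2: v0=D3 v1=F3 v2=E4 downbeat M2
bar 3: v0=F3 v1=D4 v2=G4 downbeat M2
bar 4: v0=E3 v1=C4 v2=G4 downbeat m3
bar 5: v0=G3 v1=B3 v2=A4 downbeat M2
bar 6: v0=A3 v1=A4 v2=C5 downbeat m3
bar 7: v0=G3 v1=E4 v2=B4 downbeat M3
bar 8: v0=A3 v1=A4 v2=E5 downbeat P5
  -> R2 @ bar 1 tick 0 v(0, 1): A3/A4 P8 -> F3/C4 P5 similar
  -> R4 @ bar 2 tick 0 v(0, 2): D3/E4 M2 untreated
  -> R4 @ bar 3 tick 0 v(0, 2): F3/G4 M2 untreated
  -> R4 @ bar 5 tick 0 v(0, 2): G3/A4 M2 untreated
  -> R2 @ bar 6 tick 0 v(0, 1): G3/B3 M3 -> A3/A4 P8 similar
  -> R7 @ bar 6 tick 0 v(1,): B3->A4 leap 10st
  -> R2 @ bar 7 tick 0 v(1, 2): A4/C5 m3 -> E4/B4 P5 similar
  -> R1 @ bar 8 tick 0 v(1, 2): E4/B4 P5 -> A4/E5 P5 similar
  -> R2 @ bar 8 tick 0 v(0, 1): G3/E4 M6 -> A3/A4 P8 similar
  -> R2 @ bar 8 tick 0 v(0, 2): G3/B4 M3 -> A3/E5 P5 similar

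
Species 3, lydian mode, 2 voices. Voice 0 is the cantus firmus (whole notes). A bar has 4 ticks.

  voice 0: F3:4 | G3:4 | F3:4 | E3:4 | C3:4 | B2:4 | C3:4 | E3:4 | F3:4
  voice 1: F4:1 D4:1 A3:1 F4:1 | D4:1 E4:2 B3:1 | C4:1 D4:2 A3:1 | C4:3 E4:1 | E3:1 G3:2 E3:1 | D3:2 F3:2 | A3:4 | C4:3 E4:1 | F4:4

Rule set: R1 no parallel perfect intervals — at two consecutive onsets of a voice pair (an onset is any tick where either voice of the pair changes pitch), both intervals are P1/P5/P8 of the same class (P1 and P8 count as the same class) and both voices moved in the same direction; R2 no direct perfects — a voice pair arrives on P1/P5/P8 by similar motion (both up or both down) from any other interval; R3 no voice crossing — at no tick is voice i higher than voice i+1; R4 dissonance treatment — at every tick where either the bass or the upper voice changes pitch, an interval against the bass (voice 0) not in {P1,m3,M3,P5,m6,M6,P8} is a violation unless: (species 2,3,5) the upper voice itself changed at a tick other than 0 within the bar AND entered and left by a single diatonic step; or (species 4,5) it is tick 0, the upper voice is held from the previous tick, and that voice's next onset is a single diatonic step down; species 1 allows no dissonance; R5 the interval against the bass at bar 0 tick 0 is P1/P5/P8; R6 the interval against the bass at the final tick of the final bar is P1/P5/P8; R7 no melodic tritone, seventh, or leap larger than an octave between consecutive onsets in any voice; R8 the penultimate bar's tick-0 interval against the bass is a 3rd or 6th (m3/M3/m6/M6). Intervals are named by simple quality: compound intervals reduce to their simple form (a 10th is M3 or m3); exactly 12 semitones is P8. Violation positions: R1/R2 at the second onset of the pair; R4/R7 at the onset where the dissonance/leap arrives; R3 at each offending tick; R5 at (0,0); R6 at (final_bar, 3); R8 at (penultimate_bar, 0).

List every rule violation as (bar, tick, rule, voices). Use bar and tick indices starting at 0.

bar 0: v0=F3 v1=F4 downbeat P8
bar 1: v0=G3 v1=D4 downbeat P5
bar 2: v0=F3 v1=C4 downbeat P5
bar 3: v0=E3 v1=C4 downbeat m6
bar 4: v0=C3 v1=E3 downbeat M3
bar 5: v0=B2 v1=D3 downbeat m3
bar 6: v0=C3 v1=A3 downbeat M6
bar 7: v0=E3 v1=C4 downbeat m6
bar 8: v0=F3 v1=F4 downbeat P8
  -> R4 @ bar 5 tick 2 v(0, 1): B2/F3 TT untreated
  -> R1 @ bar 8 tick 0 v(0, 1): E3/E4 P8 -> F3/F4 P8 similar

(5, 2, R4, (0, 1))
(8, 0, R1, (0, 1))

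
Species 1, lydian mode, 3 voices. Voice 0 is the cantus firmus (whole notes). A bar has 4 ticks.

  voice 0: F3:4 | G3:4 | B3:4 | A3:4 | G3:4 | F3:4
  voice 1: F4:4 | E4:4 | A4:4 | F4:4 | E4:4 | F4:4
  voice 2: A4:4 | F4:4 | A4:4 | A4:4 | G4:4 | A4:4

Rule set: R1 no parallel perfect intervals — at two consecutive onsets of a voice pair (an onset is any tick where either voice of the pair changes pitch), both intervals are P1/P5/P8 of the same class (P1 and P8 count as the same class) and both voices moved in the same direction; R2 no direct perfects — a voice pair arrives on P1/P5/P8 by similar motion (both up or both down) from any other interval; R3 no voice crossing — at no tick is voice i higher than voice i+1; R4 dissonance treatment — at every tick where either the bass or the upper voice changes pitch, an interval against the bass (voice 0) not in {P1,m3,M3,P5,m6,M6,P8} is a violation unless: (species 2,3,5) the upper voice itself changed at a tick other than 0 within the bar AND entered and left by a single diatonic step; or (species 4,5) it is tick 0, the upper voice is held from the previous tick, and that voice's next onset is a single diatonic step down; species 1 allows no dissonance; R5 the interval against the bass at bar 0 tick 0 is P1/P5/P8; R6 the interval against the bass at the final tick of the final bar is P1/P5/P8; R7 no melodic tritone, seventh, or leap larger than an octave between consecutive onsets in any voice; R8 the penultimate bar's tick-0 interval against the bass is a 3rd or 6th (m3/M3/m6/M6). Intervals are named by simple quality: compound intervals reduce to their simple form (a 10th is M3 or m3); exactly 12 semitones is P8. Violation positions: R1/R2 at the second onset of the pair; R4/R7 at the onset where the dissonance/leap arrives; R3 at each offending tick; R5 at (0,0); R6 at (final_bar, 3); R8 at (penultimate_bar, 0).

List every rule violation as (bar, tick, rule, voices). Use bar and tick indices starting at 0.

bar 0: v0=F3 v1=F4 v2=A4 downbeat M3
bar 1: v0=G3 v1=E4 v2=F4 downbeat m7
bar 2: v0=B3 v1=A4 v2=A4 downbeat m7
bar 3: v0=A3 v1=F4 v2=A4 downbeat P8
bar 4: v0=G3 v1=E4 v2=G4 downbeat P8
bar 5: v0=F3 v1=F4 v2=A4 downbeat M3
  -> R5 @ bar 0 tick 0 v(0, 2): opens on M3
  -> R4 @ bar 1 tick 0 v(0, 2): G3/F4 m7 untreated
  -> R2 @ bar 2 tick 0 v(1, 2): E4/F4 m2 -> A4/A4 P1 similar
  -> R4 @ bar 2 tick 0 v(0, 1): B3/A4 m7 untreated
  -> R4 @ bar 2 tick 0 v(0, 2): B3/A4 m7 untreated
  -> R1 @ bar 4 tick 0 v(0, 2): A3/A4 P8 -> G3/G4 P8 similar
  -> R8 @ bar 4 tick 0 v(0, 2): penult P8 not 3rd/6th
  -> R6 @ bar 5 tick 3 v(0, 2): closes on M3

(0, 0, R5, (0, 2))
(1, 0, R4, (0, 2))
(2, 0, R2, (1, 2))
(2, 0, R4, (0, 1))
(2, 0, R4, (0, 2))
(4, 0, R1, (0, 2))
(4, 0, R8, (0, 2))
(5, 3, R6, (0, 2))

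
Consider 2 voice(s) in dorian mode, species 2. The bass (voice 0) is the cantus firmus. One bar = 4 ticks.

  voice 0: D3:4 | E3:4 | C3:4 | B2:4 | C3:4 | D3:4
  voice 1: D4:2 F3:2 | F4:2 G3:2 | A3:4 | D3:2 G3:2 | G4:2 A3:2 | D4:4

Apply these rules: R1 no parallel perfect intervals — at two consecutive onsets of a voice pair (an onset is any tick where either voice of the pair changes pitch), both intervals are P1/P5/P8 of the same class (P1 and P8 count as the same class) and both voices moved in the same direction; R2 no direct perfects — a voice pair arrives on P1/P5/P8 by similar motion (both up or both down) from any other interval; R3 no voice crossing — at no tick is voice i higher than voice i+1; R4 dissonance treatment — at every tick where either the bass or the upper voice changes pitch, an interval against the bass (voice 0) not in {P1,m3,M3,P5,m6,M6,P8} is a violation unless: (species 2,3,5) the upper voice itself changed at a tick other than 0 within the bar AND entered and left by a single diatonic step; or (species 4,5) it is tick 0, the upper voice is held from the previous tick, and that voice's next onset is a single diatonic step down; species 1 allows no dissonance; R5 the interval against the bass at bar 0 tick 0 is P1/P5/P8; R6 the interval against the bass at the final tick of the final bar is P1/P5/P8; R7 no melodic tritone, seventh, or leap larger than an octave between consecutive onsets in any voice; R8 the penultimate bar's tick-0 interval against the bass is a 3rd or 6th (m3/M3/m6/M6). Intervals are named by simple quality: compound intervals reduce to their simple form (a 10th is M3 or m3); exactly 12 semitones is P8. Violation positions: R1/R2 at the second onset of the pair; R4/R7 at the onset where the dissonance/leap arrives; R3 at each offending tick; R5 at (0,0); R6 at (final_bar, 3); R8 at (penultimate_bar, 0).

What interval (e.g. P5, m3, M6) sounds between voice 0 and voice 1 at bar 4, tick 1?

P5

voice 0=C3 voice 1=G4 -> P5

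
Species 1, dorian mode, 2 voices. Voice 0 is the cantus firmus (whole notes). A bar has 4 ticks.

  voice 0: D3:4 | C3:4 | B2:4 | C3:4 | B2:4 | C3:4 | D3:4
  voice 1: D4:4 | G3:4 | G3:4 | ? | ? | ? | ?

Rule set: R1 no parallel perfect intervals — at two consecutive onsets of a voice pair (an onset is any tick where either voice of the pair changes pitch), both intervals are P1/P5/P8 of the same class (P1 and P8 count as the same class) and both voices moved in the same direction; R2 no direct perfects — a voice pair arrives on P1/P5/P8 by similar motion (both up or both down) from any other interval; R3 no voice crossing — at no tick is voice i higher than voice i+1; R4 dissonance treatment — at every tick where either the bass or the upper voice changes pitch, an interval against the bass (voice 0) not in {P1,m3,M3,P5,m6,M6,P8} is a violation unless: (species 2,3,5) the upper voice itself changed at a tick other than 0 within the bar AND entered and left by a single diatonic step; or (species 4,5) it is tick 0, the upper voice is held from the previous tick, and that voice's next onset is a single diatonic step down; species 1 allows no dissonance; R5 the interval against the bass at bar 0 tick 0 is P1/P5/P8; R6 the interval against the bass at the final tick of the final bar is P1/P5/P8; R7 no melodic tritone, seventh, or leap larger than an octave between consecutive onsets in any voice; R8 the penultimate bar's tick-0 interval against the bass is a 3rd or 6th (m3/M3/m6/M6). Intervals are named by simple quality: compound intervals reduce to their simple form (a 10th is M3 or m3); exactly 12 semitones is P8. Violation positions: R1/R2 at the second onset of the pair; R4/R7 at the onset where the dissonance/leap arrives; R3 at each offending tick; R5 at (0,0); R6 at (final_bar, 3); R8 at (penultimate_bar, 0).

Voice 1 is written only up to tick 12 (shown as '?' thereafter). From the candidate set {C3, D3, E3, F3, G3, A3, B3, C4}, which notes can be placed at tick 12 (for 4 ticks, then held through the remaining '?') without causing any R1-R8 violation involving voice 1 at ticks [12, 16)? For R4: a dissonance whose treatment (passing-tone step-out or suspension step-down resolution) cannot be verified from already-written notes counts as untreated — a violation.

{A3, C3, E3, G3}

C3: legal
D3: violates R4
E3: legal
F3: violates R4
G3: legal
A3: legal
B3: violates R4
C4: violates R2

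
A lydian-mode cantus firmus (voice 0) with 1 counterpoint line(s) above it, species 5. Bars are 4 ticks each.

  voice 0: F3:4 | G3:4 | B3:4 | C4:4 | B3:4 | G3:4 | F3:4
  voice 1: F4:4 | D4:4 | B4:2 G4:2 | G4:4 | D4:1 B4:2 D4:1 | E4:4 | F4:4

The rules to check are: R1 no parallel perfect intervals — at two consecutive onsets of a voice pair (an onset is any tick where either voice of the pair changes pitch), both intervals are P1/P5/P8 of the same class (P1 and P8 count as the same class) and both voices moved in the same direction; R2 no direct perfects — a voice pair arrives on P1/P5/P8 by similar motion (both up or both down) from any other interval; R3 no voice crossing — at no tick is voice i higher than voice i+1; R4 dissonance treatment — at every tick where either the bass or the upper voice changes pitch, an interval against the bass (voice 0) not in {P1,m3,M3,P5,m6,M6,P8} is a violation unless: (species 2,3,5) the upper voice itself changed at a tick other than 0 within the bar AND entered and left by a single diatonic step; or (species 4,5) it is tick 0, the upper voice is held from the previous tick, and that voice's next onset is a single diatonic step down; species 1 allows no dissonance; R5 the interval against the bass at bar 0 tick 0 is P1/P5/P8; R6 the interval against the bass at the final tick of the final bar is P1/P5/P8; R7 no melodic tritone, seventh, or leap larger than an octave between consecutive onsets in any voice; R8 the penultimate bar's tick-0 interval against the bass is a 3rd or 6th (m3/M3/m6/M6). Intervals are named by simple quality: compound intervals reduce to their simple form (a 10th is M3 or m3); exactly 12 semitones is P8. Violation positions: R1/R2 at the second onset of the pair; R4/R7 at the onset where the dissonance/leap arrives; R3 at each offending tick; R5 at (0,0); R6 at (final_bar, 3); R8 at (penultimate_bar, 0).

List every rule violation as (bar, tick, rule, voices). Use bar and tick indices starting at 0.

bar 0: v0=F3 v1=F4 downbeat P8
bar 1: v0=G3 v1=D4 downbeat P5
bar 2: v0=B3 v1=B4 downbeat P8
bar 3: v0=C4 v1=G4 downbeat P5
bar 4: v0=B3 v1=D4 downbeat m3
bar 5: v0=G3 v1=E4 downbeat M6
bar 6: v0=F3 v1=F4 downbeat P8
  -> R2 @ bar 2 tick 0 v(0, 1): G3/D4 P5 -> B3/B4 P8 similar

(2, 0, R2, (0, 1))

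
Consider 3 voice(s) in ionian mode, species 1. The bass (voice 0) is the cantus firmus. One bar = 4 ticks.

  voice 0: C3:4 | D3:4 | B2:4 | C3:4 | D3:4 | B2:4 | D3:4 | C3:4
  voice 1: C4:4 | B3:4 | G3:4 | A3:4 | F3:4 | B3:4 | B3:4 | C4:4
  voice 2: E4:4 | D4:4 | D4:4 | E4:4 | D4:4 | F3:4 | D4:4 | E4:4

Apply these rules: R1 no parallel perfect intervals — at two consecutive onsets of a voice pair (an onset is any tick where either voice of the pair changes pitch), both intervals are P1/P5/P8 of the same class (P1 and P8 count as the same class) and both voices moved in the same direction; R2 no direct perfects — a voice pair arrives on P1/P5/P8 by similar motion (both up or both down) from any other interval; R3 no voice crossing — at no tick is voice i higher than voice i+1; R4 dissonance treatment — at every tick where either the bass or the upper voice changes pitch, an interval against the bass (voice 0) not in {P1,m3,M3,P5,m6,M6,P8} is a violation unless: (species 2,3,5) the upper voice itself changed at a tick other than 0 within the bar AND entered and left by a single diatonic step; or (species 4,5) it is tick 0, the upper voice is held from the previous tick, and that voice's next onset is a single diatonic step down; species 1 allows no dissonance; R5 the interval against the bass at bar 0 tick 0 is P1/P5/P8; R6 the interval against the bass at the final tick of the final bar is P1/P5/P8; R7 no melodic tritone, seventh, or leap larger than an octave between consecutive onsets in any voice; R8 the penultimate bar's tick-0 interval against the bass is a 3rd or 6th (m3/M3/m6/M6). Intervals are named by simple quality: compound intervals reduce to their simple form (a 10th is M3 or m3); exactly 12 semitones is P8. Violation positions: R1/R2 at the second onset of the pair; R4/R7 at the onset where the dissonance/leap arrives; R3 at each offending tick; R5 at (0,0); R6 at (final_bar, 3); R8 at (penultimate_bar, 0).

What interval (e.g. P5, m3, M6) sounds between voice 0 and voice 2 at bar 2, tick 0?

m3

voice 0=B2 voice 2=D4 -> m3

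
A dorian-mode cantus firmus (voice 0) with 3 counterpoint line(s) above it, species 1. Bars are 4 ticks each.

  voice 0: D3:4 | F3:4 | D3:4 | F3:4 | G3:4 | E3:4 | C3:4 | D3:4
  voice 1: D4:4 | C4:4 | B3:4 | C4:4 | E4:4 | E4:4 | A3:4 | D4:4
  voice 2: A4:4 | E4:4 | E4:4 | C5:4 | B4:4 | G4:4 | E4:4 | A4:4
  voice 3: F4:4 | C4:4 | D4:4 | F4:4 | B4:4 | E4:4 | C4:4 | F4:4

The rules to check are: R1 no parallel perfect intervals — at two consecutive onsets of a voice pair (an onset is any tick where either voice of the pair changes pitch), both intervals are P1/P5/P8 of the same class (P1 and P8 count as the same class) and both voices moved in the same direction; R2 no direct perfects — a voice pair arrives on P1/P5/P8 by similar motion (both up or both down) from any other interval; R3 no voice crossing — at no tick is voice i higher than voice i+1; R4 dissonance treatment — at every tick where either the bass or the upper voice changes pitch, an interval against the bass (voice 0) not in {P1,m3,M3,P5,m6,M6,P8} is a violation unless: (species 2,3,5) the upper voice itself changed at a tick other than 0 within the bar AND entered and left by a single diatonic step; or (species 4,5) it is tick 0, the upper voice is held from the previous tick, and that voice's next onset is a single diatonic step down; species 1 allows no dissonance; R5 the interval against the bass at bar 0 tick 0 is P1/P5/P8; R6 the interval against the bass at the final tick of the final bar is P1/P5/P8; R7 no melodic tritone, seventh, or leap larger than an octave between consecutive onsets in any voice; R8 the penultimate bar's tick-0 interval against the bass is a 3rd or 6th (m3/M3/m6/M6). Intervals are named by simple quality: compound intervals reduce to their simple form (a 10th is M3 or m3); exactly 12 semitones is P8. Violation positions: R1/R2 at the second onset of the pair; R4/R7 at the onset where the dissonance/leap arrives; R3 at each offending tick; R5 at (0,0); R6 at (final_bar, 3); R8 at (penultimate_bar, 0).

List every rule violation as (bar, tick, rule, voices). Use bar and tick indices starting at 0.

bar 0: v0=D3 v1=D4 v2=A4 v3=F4 downbeat m3
bar 1: v0=F3 v1=C4 v2=E4 v3=C4 downbeat P5
bar 2: v0=D3 v1=B3 v2=E4 v3=D4 downbeat P8
bar 3: v0=F3 v1=C4 v2=C5 v3=F4 downbeat P8
bar 4: v0=G3 v1=E4 v2=B4 v3=B4 downbeat M3
bar 5: v0=E3 v1=E4 v2=G4 v3=E4 downbeat P8
bar 6: v0=C3 v1=A3 v2=E4 v3=C4 downbeat P8
bar 7: v0=D3 v1=D4 v2=A4 v3=F4 downbeat m3
  -> R3 @ bar 0 tick 0 v(2, 3): A4 above F4
  -> R5 @ bar 0 tick 0 v(0, 3): opens on m3
  -> R3 @ bar 0 tick 1 v(2, 3): A4 above F4
  -> R3 @ bar 0 tick 2 v(2, 3): A4 above F4
  -> R3 @ bar 0 tick 3 v(2, 3): A4 above F4
  -> R2 @ bar 1 tick 0 v(1, 3): D4/F4 m3 -> C4/C4 P1 similar
  -> R3 @ bar 1 tick 0 v(2, 3): E4 above C4
  -> R4 @ bar 1 tick 0 v(0, 2): F3/E4 M7 untreated
  -> R3 @ bar 1 tick 1 v(2, 3): E4 above C4
  -> R3 @ bar 1 tick 2 v(2, 3): E4 above C4
  -> R3 @ bar 1 tick 3 v(2, 3): E4 above C4
  -> R3 @ bar 2 tick 0 v(2, 3): E4 above D4
  -> R4 @ bar 2 tick 0 v(0, 2): D3/E4 M2 untreated
  -> R3 @ bar 2 tick 1 v(2, 3): E4 above D4
  -> R3 @ bar 2 tick 2 v(2, 3): E4 above D4
  -> R3 @ bar 2 tick 3 v(2, 3): E4 above D4
  -> R1 @ bar 3 tick 0 v(0, 3): D3/D4 P8 -> F3/F4 P8 similar
  -> R2 @ bar 3 tick 0 v(0, 1): D3/B3 M6 -> F3/C4 P5 similar
  -> R2 @ bar 3 tick 0 v(0, 2): D3/E4 M2 -> F3/C5 P5 similar
  -> R2 @ bar 3 tick 0 v(1, 2): B3/E4 P4 -> C4/C5 P8 similar
  -> R2 @ bar 3 tick 0 v(2, 3): E4/D4 M2 -> C5/F4 P5 similar
  -> R3 @ bar 3 tick 0 v(2, 3): C5 above F4
  -> R3 @ bar 3 tick 1 v(2, 3): C5 above F4
  -> R3 @ bar 3 tick 2 v(2, 3): C5 above F4
  -> R3 @ bar 3 tick 3 v(2, 3): C5 above F4
  -> R2 @ bar 4 tick 0 v(1, 3): C4/F4 P4 -> E4/B4 P5 similar
  -> R7 @ bar 4 tick 0 v(3,): F4->B4 leap 6st
  -> R2 @ bar 5 tick 0 v(0, 3): G3/B4 M3 -> E3/E4 P8 similar
  -> R3 @ bar 5 tick 0 v(2, 3): G4 above E4
  -> R3 @ bar 5 tick 1 v(2, 3): G4 above E4
  -> R3 @ bar 5 tick 2 v(2, 3): G4 above E4
  -> R3 @ bar 5 tick 3 v(2, 3): G4 above E4
  -> R1 @ bar 6 tick 0 v(0, 3): E3/E4 P8 -> C3/C4 P8 similar
  -> R2 @ bar 6 tick 0 v(1, 2): E4/G4 m3 -> A3/E4 P5 similar
  -> R3 @ bar 6 tick 0 v(2, 3): E4 above C4
  -> R8 @ bar 6 tick 0 v(0, 3): penult P8 not 3rd/6th
  -> R3 @ bar 6 tick 1 v(2, 3): E4 above C4
  -> R3 @ bar 6 tick 2 v(2, 3): E4 above C4
  -> R3 @ bar 6 tick 3 v(2, 3): E4 above C4
  -> R1 @ bar 7 tick 0 v(1, 2): A3/E4 P5 -> D4/A4 P5 similar
  -> R2 @ bar 7 tick 0 v(0, 1): C3/A3 M6 -> D3/D4 P8 similar
  -> R2 @ bar 7 tick 0 v(0, 2): C3/E4 M3 -> D3/A4 P5 similar
  -> R3 @ bar 7 tick 0 v(2, 3): A4 above F4
  -> R3 @ bar 7 tick 1 v(2, 3): A4 above F4
  -> R3 @ bar 7 tick 2 v(2, 3): A4 above F4
  -> R3 @ bar 7 tick 3 v(2, 3): A4 above F4
  -> R6 @ bar 7 tick 3 v(0, 3): closes on m3

(0, 0, R3, (2, 3))
(0, 0, R5, (0, 3))
(0, 1, R3, (2, 3))
(0, 2, R3, (2, 3))
(0, 3, R3, (2, 3))
(1, 0, R2, (1, 3))
(1, 0, R3, (2, 3))
(1, 0, R4, (0, 2))
(1, 1, R3, (2, 3))
(1, 2, R3, (2, 3))
(1, 3, R3, (2, 3))
(2, 0, R3, (2, 3))
(2, 0, R4, (0, 2))
(2, 1, R3, (2, 3))
(2, 2, R3, (2, 3))
(2, 3, R3, (2, 3))
(3, 0, R1, (0, 3))
(3, 0, R2, (0, 1))
(3, 0, R2, (0, 2))
(3, 0, R2, (1, 2))
(3, 0, R2, (2, 3))
(3, 0, R3, (2, 3))
(3, 1, R3, (2, 3))
(3, 2, R3, (2, 3))
(3, 3, R3, (2, 3))
(4, 0, R2, (1, 3))
(4, 0, R7, (3,))
(5, 0, R2, (0, 3))
(5, 0, R3, (2, 3))
(5, 1, R3, (2, 3))
(5, 2, R3, (2, 3))
(5, 3, R3, (2, 3))
(6, 0, R1, (0, 3))
(6, 0, R2, (1, 2))
(6, 0, R3, (2, 3))
(6, 0, R8, (0, 3))
(6, 1, R3, (2, 3))
(6, 2, R3, (2, 3))
(6, 3, R3, (2, 3))
(7, 0, R1, (1, 2))
(7, 0, R2, (0, 1))
(7, 0, R2, (0, 2))
(7, 0, R3, (2, 3))
(7, 1, R3, (2, 3))
(7, 2, R3, (2, 3))
(7, 3, R3, (2, 3))
(7, 3, R6, (0, 3))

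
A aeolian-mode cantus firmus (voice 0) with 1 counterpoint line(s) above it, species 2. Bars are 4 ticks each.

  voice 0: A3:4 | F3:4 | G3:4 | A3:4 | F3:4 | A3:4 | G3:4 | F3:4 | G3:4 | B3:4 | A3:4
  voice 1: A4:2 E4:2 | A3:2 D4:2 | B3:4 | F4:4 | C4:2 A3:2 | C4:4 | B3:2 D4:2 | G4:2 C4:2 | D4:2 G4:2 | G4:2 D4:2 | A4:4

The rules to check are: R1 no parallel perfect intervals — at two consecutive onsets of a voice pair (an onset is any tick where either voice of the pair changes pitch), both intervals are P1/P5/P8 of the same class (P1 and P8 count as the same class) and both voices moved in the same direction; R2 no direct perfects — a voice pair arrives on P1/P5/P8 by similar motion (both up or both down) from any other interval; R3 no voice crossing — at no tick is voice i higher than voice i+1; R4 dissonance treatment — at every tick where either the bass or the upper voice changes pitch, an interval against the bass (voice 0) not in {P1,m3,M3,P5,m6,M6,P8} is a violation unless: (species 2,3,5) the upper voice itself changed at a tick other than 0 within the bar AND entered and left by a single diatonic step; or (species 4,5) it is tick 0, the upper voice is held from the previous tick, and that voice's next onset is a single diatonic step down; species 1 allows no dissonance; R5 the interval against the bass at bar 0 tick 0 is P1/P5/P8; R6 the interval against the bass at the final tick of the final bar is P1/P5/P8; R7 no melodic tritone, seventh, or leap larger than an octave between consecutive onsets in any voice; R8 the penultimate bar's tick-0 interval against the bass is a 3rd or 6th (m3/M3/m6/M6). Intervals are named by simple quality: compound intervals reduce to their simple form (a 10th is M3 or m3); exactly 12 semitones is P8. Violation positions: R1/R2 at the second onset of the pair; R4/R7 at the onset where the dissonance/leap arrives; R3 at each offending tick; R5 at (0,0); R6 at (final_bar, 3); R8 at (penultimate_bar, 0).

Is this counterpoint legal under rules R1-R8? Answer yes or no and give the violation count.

No (4 violations)

bar 0: v0=A3 v1=A4 (P8)
bar 1: v0=F3 v1=A3 (M3)
bar 2: v0=G3 v1=B3 (M3)
bar 3: v0=A3 v1=F4 (m6)
bar 4: v0=F3 v1=C4 (P5)
bar 5: v0=A3 v1=C4 (m3)
bar 6: v0=G3 v1=B3 (M3)
bar 7: v0=F3 v1=G4 (M2)
bar 8: v0=G3 v1=D4 (P5)
bar 9: v0=B3 v1=G4 (m6)
bar 10: v0=A3 v1=A4 (P8)
  R7 @ bar3.0: B3->F4 leap 6st
  R2 @ bar4.0: A3/F4 m6 -> F3/C4 P5 similar
  R4 @ bar7.0: F3/G4 M2 untreated
  R1 @ bar8.0: F3/C4 P5 -> G3/D4 P5 similar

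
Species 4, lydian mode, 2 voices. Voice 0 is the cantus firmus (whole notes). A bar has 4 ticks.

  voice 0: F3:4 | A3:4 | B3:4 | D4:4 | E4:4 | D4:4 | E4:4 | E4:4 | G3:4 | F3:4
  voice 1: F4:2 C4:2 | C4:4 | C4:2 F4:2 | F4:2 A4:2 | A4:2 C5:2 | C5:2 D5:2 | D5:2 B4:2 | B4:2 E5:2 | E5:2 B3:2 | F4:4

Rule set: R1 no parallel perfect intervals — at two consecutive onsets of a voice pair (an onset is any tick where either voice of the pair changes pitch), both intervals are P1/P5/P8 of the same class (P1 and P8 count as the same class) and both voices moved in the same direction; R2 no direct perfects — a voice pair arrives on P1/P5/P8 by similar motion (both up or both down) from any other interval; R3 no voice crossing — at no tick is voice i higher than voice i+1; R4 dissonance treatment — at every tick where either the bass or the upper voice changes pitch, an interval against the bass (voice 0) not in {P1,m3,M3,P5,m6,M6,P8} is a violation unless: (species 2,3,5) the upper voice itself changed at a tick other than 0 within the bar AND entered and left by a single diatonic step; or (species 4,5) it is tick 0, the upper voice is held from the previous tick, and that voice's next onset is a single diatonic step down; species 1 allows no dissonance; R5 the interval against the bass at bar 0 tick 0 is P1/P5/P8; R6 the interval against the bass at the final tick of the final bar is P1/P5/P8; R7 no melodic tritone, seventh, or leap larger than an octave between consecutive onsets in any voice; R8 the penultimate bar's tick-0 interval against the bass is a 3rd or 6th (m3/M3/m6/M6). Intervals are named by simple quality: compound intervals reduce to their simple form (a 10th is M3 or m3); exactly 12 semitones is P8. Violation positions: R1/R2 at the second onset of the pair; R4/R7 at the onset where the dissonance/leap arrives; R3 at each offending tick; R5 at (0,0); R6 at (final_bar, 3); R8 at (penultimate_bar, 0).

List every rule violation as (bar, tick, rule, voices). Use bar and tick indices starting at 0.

(2, 0, R4, (0, 1))
(2, 2, R4, (0, 1))
(4, 0, R4, (0, 1))
(5, 0, R4, (0, 1))
(6, 0, R4, (0, 1))
(8, 2, R7, (1,))
(9, 0, R7, (1,))

bar 0: v0=F3 v1=F4 downbeat P8
bar 1: v0=A3 v1=C4 downbeat m3
bar 2: v0=B3 v1=C4 downbeat m2
bar 3: v0=D4 v1=F4 downbeat m3
bar 4: v0=E4 v1=A4 downbeat P4
bar 5: v0=D4 v1=C5 downbeat m7
bar 6: v0=E4 v1=D5 downbeat m7
bar 7: v0=E4 v1=B4 downbeat P5
bar 8: v0=G3 v1=E5 downbeat M6
bar 9: v0=F3 v1=F4 downbeat P8
  -> R4 @ bar 2 tick 0 v(0, 1): B3/C4 m2 untreated
  -> R4 @ bar 2 tick 2 v(0, 1): B3/F4 TT untreated
  -> R4 @ bar 4 tick 0 v(0, 1): E4/A4 P4 untreated
  -> R4 @ bar 5 tick 0 v(0, 1): D4/C5 m7 untreated
  -> R4 @ bar 6 tick 0 v(0, 1): E4/D5 m7 untreated
  -> R7 @ bar 8 tick 2 v(1,): E5->B3 leap 17st
  -> R7 @ bar 9 tick 0 v(1,): B3->F4 leap 6st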